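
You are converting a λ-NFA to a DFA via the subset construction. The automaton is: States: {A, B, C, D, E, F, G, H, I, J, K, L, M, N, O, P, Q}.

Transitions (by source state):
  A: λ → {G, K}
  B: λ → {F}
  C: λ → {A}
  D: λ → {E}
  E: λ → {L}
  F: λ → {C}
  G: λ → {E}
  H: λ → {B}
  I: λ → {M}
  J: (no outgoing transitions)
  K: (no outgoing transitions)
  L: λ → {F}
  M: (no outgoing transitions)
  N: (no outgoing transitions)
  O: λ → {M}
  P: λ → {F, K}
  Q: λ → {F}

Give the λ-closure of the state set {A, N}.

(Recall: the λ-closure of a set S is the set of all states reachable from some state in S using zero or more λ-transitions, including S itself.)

Start with {A, N}.
From A via λ: add G, K.
From G via λ: add E.
From E via λ: add L.
From L via λ: add F.
From F via λ: add C.
No new states can be added; the closed set is {A, C, E, F, G, K, L, N}.

{A, C, E, F, G, K, L, N}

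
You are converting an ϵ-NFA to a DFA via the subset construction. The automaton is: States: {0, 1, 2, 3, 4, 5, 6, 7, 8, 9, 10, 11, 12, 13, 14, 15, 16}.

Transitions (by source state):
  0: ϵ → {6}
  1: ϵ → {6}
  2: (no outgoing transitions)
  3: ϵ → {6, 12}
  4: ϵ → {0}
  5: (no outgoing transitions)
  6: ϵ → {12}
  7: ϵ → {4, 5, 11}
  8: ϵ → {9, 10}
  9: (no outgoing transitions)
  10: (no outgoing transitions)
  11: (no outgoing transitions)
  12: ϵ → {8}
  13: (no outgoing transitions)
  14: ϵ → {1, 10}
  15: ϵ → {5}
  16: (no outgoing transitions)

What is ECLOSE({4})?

Start with {4}.
From 4 via ϵ: add 0.
From 0 via ϵ: add 6.
From 6 via ϵ: add 12.
From 12 via ϵ: add 8.
From 8 via ϵ: add 9, 10.
No new states can be added; the closed set is {0, 4, 6, 8, 9, 10, 12}.

{0, 4, 6, 8, 9, 10, 12}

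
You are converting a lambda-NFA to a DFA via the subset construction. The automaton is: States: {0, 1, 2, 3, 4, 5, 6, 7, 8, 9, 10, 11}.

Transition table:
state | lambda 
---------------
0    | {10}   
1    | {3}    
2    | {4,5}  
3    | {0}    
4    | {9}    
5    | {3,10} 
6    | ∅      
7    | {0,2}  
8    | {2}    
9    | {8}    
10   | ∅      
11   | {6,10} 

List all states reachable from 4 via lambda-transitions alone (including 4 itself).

Start with {4}.
From 4 via lambda: add 9.
From 9 via lambda: add 8.
From 8 via lambda: add 2.
From 2 via lambda: add 5.
From 5 via lambda: add 3, 10.
From 3 via lambda: add 0.
No new states can be added; the closed set is {0, 2, 3, 4, 5, 8, 9, 10}.

{0, 2, 3, 4, 5, 8, 9, 10}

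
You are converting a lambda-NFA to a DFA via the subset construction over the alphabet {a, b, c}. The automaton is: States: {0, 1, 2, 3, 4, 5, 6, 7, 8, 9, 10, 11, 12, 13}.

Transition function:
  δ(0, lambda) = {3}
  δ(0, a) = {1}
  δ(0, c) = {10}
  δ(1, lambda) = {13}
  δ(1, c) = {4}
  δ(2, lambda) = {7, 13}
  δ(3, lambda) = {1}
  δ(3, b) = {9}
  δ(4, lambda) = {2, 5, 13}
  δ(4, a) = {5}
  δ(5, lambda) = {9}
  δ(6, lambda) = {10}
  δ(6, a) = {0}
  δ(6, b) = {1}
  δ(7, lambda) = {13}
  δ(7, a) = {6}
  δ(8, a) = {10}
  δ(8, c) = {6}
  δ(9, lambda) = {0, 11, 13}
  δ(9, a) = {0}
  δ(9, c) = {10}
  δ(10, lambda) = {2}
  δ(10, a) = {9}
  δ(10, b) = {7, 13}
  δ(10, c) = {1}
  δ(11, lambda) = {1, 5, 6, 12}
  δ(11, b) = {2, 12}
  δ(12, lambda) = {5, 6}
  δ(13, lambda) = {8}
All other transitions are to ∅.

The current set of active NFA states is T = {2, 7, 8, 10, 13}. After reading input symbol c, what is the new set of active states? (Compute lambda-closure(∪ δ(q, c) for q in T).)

8 on c → {6}.
10 on c → {1}.
No c-transition from 2, 7, 13.
Union after reading c: {1, 6}.
Now take the lambda-closure:
From 1 via lambda: add 13.
From 6 via lambda: add 10.
From 10 via lambda: add 2.
From 13 via lambda: add 8.
From 2 via lambda: add 7.
No new states can be added; the closed set is {1, 2, 6, 7, 8, 10, 13}.

{1, 2, 6, 7, 8, 10, 13}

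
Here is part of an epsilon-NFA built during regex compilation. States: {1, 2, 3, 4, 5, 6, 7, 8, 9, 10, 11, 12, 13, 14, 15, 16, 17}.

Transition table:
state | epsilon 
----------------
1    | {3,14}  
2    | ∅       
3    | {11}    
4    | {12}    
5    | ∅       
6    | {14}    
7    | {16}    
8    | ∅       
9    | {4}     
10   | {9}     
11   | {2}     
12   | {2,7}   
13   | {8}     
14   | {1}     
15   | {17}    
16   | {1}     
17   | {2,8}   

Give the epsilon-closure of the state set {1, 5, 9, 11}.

Start with {1, 5, 9, 11}.
From 1 via epsilon: add 3, 14.
From 9 via epsilon: add 4.
From 11 via epsilon: add 2.
From 4 via epsilon: add 12.
From 12 via epsilon: add 7.
From 7 via epsilon: add 16.
No new states can be added; the closed set is {1, 2, 3, 4, 5, 7, 9, 11, 12, 14, 16}.

{1, 2, 3, 4, 5, 7, 9, 11, 12, 14, 16}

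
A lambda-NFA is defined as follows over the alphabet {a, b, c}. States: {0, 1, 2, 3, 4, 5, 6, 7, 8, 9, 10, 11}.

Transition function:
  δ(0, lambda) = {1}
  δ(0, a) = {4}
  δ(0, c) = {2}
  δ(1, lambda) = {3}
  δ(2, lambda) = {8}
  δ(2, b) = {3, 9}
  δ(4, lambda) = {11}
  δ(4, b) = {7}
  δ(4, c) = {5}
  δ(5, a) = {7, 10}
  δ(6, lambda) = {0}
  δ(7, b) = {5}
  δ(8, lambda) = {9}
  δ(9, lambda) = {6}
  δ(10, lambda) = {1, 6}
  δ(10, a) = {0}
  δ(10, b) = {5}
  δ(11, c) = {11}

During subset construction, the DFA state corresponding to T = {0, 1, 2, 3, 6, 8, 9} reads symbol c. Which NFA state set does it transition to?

{0, 1, 2, 3, 6, 8, 9}

0 on c → {2}.
No c-transition from 1, 2, 3, 6, 8, 9.
Union after reading c: {2}.
Now take the lambda-closure:
From 2 via lambda: add 8.
From 8 via lambda: add 9.
From 9 via lambda: add 6.
From 6 via lambda: add 0.
From 0 via lambda: add 1.
From 1 via lambda: add 3.
No new states can be added; the closed set is {0, 1, 2, 3, 6, 8, 9}.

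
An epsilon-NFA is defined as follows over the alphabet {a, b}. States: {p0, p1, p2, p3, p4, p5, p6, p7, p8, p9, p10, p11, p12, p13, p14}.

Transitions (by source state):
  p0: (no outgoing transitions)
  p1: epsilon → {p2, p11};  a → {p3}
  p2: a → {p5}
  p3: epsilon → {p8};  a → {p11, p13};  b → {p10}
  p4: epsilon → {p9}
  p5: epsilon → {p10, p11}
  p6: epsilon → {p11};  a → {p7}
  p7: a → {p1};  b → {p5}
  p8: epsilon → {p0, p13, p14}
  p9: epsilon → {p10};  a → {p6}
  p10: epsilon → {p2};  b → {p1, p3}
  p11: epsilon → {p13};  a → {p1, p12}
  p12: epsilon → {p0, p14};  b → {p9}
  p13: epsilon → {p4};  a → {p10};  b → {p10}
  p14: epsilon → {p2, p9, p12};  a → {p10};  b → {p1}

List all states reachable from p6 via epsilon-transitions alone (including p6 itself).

Start with {p6}.
From p6 via epsilon: add p11.
From p11 via epsilon: add p13.
From p13 via epsilon: add p4.
From p4 via epsilon: add p9.
From p9 via epsilon: add p10.
From p10 via epsilon: add p2.
No new states can be added; the closed set is {p2, p4, p6, p9, p10, p11, p13}.

{p2, p4, p6, p9, p10, p11, p13}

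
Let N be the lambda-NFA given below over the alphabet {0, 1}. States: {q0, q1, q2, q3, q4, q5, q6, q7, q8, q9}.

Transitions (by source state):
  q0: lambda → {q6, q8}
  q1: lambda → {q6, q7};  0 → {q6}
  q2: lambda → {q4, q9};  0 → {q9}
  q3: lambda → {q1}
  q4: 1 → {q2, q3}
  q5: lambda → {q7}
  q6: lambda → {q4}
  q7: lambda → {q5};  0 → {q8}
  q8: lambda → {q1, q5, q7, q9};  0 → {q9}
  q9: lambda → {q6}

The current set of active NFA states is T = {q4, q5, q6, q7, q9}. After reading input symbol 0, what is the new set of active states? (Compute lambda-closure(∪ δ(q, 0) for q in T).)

q7 on 0 → {q8}.
No 0-transition from q4, q5, q6, q9.
Union after reading 0: {q8}.
Now take the lambda-closure:
From q8 via lambda: add q1, q5, q7, q9.
From q1 via lambda: add q6.
From q6 via lambda: add q4.
No new states can be added; the closed set is {q1, q4, q5, q6, q7, q8, q9}.

{q1, q4, q5, q6, q7, q8, q9}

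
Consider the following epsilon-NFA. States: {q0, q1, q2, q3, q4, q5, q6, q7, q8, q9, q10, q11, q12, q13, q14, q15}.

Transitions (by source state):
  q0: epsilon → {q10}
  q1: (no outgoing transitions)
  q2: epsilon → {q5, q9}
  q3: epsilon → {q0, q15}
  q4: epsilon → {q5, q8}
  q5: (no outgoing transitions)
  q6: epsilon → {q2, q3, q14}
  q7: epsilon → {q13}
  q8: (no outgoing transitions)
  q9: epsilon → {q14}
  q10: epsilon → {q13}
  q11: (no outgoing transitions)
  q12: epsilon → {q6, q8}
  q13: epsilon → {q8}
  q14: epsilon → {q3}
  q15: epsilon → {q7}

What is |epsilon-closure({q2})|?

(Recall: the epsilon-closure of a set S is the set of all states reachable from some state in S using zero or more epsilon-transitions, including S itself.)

11

Start with {q2}.
From q2 via epsilon: add q5, q9.
From q9 via epsilon: add q14.
From q14 via epsilon: add q3.
From q3 via epsilon: add q0, q15.
From q0 via epsilon: add q10.
From q15 via epsilon: add q7.
From q7 via epsilon: add q13.
From q13 via epsilon: add q8.
epsilon-closure = {q0, q2, q3, q5, q7, q8, q9, q10, q13, q14, q15}, which has 11 states.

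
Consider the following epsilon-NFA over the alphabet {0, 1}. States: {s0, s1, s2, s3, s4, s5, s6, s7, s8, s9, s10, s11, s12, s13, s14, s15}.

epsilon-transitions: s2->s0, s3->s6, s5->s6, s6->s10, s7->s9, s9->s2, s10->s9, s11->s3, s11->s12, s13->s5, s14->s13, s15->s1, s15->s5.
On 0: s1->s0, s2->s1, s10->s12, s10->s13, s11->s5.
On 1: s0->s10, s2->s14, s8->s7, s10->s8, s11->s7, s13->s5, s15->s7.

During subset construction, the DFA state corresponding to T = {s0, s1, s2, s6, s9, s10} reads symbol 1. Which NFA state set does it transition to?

s0 on 1 → {s10}.
s2 on 1 → {s14}.
s10 on 1 → {s8}.
No 1-transition from s1, s6, s9.
Union after reading 1: {s8, s10, s14}.
Now take the epsilon-closure:
From s10 via epsilon: add s9.
From s14 via epsilon: add s13.
From s9 via epsilon: add s2.
From s13 via epsilon: add s5.
From s2 via epsilon: add s0.
From s5 via epsilon: add s6.
No new states can be added; the closed set is {s0, s2, s5, s6, s8, s9, s10, s13, s14}.

{s0, s2, s5, s6, s8, s9, s10, s13, s14}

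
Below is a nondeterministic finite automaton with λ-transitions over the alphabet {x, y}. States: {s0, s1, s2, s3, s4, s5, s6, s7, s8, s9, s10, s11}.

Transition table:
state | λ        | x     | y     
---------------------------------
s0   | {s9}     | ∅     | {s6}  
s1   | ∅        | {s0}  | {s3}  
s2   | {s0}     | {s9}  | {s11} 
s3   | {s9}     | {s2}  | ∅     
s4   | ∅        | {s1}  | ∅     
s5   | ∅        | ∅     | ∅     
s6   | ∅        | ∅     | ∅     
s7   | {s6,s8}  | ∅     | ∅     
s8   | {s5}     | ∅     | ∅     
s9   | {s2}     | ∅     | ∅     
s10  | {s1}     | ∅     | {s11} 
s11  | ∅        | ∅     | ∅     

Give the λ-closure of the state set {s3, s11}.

Start with {s3, s11}.
From s3 via λ: add s9.
From s9 via λ: add s2.
From s2 via λ: add s0.
No new states can be added; the closed set is {s0, s2, s3, s9, s11}.

{s0, s2, s3, s9, s11}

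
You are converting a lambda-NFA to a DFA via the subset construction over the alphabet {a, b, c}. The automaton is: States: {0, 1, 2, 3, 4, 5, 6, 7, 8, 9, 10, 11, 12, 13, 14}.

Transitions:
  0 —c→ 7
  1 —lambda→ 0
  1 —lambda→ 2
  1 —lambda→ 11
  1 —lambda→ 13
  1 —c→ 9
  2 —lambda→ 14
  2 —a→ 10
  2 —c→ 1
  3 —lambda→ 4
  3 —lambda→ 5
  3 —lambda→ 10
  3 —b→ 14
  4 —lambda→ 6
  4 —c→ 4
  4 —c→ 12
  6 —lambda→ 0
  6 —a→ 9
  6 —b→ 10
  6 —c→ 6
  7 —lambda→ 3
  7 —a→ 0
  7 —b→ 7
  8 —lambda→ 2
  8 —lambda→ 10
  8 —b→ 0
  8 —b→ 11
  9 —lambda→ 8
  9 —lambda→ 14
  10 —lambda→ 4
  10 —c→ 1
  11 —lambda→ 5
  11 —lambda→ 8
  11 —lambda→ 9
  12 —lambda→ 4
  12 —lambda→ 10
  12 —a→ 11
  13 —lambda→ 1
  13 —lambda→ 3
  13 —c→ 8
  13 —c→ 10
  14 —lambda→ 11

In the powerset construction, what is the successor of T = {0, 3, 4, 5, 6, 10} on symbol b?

{0, 2, 4, 5, 6, 8, 9, 10, 11, 14}

3 on b → {14}.
6 on b → {10}.
No b-transition from 0, 4, 5, 10.
Union after reading b: {10, 14}.
Now take the lambda-closure:
From 10 via lambda: add 4.
From 14 via lambda: add 11.
From 4 via lambda: add 6.
From 11 via lambda: add 5, 8, 9.
From 6 via lambda: add 0.
From 8 via lambda: add 2.
No new states can be added; the closed set is {0, 2, 4, 5, 6, 8, 9, 10, 11, 14}.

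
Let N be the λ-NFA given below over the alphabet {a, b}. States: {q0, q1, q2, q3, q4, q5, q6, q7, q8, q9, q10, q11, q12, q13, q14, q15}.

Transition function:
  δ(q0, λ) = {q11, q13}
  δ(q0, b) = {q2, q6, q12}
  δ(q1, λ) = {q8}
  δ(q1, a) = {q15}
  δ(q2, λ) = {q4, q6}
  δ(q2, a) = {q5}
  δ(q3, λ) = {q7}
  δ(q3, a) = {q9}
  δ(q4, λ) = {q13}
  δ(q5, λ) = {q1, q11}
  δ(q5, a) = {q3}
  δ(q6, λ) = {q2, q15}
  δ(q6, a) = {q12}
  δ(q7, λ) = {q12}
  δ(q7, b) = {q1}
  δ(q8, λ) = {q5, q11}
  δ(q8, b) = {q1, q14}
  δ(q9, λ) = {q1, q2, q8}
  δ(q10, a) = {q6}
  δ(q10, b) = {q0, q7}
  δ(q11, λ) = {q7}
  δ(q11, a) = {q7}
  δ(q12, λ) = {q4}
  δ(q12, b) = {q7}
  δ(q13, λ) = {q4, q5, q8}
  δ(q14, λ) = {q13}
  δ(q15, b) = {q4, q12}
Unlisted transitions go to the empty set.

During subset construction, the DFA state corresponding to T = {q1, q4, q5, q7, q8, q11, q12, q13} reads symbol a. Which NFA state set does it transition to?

{q1, q3, q4, q5, q7, q8, q11, q12, q13, q15}

q1 on a → {q15}.
q5 on a → {q3}.
q11 on a → {q7}.
No a-transition from q4, q7, q8, q12, q13.
Union after reading a: {q3, q7, q15}.
Now take the λ-closure:
From q7 via λ: add q12.
From q12 via λ: add q4.
From q4 via λ: add q13.
From q13 via λ: add q5, q8.
From q5 via λ: add q1, q11.
No new states can be added; the closed set is {q1, q3, q4, q5, q7, q8, q11, q12, q13, q15}.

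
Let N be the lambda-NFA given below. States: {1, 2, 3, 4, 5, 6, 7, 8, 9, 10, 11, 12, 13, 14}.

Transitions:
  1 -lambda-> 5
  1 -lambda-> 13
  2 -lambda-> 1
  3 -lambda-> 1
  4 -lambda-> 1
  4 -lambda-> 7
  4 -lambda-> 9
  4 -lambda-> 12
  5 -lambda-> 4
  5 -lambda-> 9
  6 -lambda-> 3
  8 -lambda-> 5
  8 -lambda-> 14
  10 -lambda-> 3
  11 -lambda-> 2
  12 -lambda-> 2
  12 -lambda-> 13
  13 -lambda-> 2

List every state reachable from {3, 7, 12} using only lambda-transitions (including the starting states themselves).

Start with {3, 7, 12}.
From 3 via lambda: add 1.
From 12 via lambda: add 2, 13.
From 1 via lambda: add 5.
From 5 via lambda: add 4, 9.
No new states can be added; the closed set is {1, 2, 3, 4, 5, 7, 9, 12, 13}.

{1, 2, 3, 4, 5, 7, 9, 12, 13}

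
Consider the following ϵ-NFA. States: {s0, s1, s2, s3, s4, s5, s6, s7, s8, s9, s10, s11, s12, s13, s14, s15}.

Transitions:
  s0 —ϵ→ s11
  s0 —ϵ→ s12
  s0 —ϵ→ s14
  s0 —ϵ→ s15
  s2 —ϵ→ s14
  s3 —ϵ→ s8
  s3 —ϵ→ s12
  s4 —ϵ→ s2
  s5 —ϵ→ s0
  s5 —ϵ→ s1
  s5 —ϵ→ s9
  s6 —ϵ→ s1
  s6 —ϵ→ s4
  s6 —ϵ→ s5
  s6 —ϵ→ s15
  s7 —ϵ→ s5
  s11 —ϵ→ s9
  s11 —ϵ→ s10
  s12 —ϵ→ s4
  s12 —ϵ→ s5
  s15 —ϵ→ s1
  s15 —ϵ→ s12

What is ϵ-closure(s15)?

Start with {s15}.
From s15 via ϵ: add s1, s12.
From s12 via ϵ: add s4, s5.
From s4 via ϵ: add s2.
From s5 via ϵ: add s0, s9.
From s0 via ϵ: add s11, s14.
From s11 via ϵ: add s10.
No new states can be added; the closed set is {s0, s1, s2, s4, s5, s9, s10, s11, s12, s14, s15}.

{s0, s1, s2, s4, s5, s9, s10, s11, s12, s14, s15}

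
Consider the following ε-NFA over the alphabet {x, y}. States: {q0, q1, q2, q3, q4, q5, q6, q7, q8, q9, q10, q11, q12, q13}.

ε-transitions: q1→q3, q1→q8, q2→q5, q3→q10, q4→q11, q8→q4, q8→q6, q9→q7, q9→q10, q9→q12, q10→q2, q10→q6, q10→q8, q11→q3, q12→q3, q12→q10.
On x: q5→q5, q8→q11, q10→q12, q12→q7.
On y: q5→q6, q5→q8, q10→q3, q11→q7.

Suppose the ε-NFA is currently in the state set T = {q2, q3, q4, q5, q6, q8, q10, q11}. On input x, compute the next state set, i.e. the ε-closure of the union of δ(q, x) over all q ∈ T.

q5 on x → {q5}.
q8 on x → {q11}.
q10 on x → {q12}.
No x-transition from q2, q3, q4, q6, q11.
Union after reading x: {q5, q11, q12}.
Now take the ε-closure:
From q11 via ε: add q3.
From q12 via ε: add q10.
From q10 via ε: add q2, q6, q8.
From q8 via ε: add q4.
No new states can be added; the closed set is {q2, q3, q4, q5, q6, q8, q10, q11, q12}.

{q2, q3, q4, q5, q6, q8, q10, q11, q12}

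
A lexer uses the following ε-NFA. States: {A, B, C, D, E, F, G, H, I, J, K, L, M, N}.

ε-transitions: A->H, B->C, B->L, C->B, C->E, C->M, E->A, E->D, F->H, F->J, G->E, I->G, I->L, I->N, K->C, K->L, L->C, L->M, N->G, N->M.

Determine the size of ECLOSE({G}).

5

Start with {G}.
From G via ε: add E.
From E via ε: add A, D.
From A via ε: add H.
ε-closure = {A, D, E, G, H}, which has 5 states.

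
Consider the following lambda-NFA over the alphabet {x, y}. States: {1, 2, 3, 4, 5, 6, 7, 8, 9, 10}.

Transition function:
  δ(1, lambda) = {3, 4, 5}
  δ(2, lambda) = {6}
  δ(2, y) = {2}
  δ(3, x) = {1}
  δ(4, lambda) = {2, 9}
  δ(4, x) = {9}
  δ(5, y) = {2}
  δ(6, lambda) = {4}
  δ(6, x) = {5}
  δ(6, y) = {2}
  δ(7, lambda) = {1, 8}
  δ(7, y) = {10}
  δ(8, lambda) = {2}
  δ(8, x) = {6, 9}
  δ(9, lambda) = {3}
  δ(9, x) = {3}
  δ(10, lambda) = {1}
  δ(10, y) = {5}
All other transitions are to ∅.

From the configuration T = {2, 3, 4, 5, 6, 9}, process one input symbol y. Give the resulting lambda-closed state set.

2 on y → {2}.
5 on y → {2}.
6 on y → {2}.
No y-transition from 3, 4, 9.
Union after reading y: {2}.
Now take the lambda-closure:
From 2 via lambda: add 6.
From 6 via lambda: add 4.
From 4 via lambda: add 9.
From 9 via lambda: add 3.
No new states can be added; the closed set is {2, 3, 4, 6, 9}.

{2, 3, 4, 6, 9}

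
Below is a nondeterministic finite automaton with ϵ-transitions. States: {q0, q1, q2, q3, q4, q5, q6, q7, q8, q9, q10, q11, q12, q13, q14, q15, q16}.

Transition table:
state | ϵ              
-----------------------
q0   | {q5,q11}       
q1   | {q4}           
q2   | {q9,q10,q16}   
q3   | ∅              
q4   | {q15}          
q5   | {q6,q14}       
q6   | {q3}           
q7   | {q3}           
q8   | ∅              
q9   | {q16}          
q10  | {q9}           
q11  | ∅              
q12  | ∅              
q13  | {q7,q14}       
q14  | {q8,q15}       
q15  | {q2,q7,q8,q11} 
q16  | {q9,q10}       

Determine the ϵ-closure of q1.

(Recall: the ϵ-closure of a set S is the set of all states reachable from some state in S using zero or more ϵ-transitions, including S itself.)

Start with {q1}.
From q1 via ϵ: add q4.
From q4 via ϵ: add q15.
From q15 via ϵ: add q2, q7, q8, q11.
From q2 via ϵ: add q9, q10, q16.
From q7 via ϵ: add q3.
No new states can be added; the closed set is {q1, q2, q3, q4, q7, q8, q9, q10, q11, q15, q16}.

{q1, q2, q3, q4, q7, q8, q9, q10, q11, q15, q16}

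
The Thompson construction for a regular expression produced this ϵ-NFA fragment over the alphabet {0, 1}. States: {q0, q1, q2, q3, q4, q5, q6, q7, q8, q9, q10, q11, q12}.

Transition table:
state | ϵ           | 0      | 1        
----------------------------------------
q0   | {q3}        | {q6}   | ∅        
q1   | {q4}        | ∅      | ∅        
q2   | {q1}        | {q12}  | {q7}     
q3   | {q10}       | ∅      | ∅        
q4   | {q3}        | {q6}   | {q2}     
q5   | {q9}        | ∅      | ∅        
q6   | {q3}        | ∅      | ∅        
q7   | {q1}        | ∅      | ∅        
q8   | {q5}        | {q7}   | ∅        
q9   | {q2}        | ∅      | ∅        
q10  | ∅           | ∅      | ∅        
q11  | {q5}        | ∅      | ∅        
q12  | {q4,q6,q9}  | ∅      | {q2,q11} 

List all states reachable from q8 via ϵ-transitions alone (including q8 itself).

Start with {q8}.
From q8 via ϵ: add q5.
From q5 via ϵ: add q9.
From q9 via ϵ: add q2.
From q2 via ϵ: add q1.
From q1 via ϵ: add q4.
From q4 via ϵ: add q3.
From q3 via ϵ: add q10.
No new states can be added; the closed set is {q1, q2, q3, q4, q5, q8, q9, q10}.

{q1, q2, q3, q4, q5, q8, q9, q10}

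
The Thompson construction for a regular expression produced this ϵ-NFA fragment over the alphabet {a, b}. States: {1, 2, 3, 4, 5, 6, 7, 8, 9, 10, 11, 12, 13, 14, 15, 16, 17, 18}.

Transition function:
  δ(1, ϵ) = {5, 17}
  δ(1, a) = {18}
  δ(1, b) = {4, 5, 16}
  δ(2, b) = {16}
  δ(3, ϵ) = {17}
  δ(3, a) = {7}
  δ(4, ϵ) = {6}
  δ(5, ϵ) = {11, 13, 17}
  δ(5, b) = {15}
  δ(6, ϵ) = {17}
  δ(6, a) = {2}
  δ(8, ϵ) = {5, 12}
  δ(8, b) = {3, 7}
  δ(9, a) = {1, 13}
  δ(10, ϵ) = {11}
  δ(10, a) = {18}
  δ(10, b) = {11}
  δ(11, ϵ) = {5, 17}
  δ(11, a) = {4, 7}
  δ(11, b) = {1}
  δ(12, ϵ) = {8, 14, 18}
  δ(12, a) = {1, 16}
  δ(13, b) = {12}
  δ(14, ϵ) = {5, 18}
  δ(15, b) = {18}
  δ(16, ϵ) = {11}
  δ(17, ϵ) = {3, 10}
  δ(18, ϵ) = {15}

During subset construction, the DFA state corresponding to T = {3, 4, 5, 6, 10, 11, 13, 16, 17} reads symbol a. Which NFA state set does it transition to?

3 on a → {7}.
6 on a → {2}.
10 on a → {18}.
11 on a → {4, 7}.
No a-transition from 4, 5, 13, 16, 17.
Union after reading a: {2, 4, 7, 18}.
Now take the ϵ-closure:
From 4 via ϵ: add 6.
From 18 via ϵ: add 15.
From 6 via ϵ: add 17.
From 17 via ϵ: add 3, 10.
From 10 via ϵ: add 11.
From 11 via ϵ: add 5.
From 5 via ϵ: add 13.
No new states can be added; the closed set is {2, 3, 4, 5, 6, 7, 10, 11, 13, 15, 17, 18}.

{2, 3, 4, 5, 6, 7, 10, 11, 13, 15, 17, 18}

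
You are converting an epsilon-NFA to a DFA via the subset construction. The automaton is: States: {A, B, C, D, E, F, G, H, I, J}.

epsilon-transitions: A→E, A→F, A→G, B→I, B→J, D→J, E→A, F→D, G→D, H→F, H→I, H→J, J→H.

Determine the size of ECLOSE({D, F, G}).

Start with {D, F, G}.
From D via epsilon: add J.
From J via epsilon: add H.
From H via epsilon: add I.
epsilon-closure = {D, F, G, H, I, J}, which has 6 states.

6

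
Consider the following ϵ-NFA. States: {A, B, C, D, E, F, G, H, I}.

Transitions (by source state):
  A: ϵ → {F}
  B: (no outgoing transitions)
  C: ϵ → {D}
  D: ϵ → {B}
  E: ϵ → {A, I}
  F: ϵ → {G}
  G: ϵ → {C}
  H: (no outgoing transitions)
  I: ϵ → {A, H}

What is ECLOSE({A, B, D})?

Start with {A, B, D}.
From A via ϵ: add F.
From F via ϵ: add G.
From G via ϵ: add C.
No new states can be added; the closed set is {A, B, C, D, F, G}.

{A, B, C, D, F, G}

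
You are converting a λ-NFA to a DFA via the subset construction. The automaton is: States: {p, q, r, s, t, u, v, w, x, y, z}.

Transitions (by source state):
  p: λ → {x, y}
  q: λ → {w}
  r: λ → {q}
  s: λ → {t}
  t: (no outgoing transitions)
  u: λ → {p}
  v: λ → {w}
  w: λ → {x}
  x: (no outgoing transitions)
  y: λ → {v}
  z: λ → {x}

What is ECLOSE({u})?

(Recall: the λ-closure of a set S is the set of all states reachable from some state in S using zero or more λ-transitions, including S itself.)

{p, u, v, w, x, y}

Start with {u}.
From u via λ: add p.
From p via λ: add x, y.
From y via λ: add v.
From v via λ: add w.
No new states can be added; the closed set is {p, u, v, w, x, y}.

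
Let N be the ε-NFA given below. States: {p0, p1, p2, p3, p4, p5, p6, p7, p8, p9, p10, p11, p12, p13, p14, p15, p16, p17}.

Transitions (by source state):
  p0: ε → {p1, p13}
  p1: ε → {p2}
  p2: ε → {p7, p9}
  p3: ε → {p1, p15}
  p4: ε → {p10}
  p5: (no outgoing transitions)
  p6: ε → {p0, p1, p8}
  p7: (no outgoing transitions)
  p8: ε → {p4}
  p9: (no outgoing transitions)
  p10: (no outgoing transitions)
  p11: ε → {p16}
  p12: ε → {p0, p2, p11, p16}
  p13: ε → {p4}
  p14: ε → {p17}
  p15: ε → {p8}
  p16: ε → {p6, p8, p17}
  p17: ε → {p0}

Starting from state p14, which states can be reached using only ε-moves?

{p0, p1, p2, p4, p7, p9, p10, p13, p14, p17}

Start with {p14}.
From p14 via ε: add p17.
From p17 via ε: add p0.
From p0 via ε: add p1, p13.
From p1 via ε: add p2.
From p13 via ε: add p4.
From p2 via ε: add p7, p9.
From p4 via ε: add p10.
No new states can be added; the closed set is {p0, p1, p2, p4, p7, p9, p10, p13, p14, p17}.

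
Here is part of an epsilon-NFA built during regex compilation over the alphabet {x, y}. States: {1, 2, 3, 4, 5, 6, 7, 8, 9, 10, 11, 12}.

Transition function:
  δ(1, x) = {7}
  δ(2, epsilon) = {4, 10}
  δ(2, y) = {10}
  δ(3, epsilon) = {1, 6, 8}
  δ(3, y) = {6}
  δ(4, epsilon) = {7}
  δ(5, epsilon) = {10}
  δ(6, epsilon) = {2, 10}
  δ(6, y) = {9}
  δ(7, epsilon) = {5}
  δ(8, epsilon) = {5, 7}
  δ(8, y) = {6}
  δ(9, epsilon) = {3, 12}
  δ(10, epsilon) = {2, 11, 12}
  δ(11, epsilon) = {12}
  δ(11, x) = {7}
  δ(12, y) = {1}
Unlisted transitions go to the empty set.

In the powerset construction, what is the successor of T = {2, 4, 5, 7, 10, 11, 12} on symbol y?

{1, 2, 4, 5, 7, 10, 11, 12}

2 on y → {10}.
12 on y → {1}.
No y-transition from 4, 5, 7, 10, 11.
Union after reading y: {1, 10}.
Now take the epsilon-closure:
From 10 via epsilon: add 2, 11, 12.
From 2 via epsilon: add 4.
From 4 via epsilon: add 7.
From 7 via epsilon: add 5.
No new states can be added; the closed set is {1, 2, 4, 5, 7, 10, 11, 12}.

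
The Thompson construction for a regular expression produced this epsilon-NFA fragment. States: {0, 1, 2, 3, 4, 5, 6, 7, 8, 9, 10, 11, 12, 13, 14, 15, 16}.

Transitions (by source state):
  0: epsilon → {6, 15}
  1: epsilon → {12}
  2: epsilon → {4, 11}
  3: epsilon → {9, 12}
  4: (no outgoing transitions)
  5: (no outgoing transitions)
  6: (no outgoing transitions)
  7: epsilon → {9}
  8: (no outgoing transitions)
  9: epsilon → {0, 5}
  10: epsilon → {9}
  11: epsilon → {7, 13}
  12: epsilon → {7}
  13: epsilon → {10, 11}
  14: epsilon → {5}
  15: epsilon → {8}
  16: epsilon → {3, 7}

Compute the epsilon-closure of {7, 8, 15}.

Start with {7, 8, 15}.
From 7 via epsilon: add 9.
From 9 via epsilon: add 0, 5.
From 0 via epsilon: add 6.
No new states can be added; the closed set is {0, 5, 6, 7, 8, 9, 15}.

{0, 5, 6, 7, 8, 9, 15}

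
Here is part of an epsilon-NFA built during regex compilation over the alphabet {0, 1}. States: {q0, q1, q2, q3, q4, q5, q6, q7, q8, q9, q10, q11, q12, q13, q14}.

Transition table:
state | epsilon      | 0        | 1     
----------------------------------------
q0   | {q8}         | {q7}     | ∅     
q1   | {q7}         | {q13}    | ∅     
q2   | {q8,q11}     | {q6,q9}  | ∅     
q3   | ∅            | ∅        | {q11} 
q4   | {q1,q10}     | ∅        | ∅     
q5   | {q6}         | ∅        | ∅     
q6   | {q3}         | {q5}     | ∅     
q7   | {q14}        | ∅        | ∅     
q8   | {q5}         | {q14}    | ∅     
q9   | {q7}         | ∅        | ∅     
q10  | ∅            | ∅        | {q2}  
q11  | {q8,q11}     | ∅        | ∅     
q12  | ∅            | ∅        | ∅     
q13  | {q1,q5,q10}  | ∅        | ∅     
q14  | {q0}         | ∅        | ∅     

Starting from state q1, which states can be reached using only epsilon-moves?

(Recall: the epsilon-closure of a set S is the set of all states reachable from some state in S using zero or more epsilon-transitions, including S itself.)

{q0, q1, q3, q5, q6, q7, q8, q14}

Start with {q1}.
From q1 via epsilon: add q7.
From q7 via epsilon: add q14.
From q14 via epsilon: add q0.
From q0 via epsilon: add q8.
From q8 via epsilon: add q5.
From q5 via epsilon: add q6.
From q6 via epsilon: add q3.
No new states can be added; the closed set is {q0, q1, q3, q5, q6, q7, q8, q14}.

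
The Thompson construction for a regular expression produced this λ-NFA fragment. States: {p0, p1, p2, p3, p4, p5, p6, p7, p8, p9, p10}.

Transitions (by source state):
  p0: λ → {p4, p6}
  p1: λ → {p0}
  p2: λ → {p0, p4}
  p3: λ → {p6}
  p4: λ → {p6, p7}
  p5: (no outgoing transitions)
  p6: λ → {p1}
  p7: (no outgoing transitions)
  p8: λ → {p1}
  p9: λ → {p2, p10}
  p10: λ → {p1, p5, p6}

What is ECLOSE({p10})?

Start with {p10}.
From p10 via λ: add p1, p5, p6.
From p1 via λ: add p0.
From p0 via λ: add p4.
From p4 via λ: add p7.
No new states can be added; the closed set is {p0, p1, p4, p5, p6, p7, p10}.

{p0, p1, p4, p5, p6, p7, p10}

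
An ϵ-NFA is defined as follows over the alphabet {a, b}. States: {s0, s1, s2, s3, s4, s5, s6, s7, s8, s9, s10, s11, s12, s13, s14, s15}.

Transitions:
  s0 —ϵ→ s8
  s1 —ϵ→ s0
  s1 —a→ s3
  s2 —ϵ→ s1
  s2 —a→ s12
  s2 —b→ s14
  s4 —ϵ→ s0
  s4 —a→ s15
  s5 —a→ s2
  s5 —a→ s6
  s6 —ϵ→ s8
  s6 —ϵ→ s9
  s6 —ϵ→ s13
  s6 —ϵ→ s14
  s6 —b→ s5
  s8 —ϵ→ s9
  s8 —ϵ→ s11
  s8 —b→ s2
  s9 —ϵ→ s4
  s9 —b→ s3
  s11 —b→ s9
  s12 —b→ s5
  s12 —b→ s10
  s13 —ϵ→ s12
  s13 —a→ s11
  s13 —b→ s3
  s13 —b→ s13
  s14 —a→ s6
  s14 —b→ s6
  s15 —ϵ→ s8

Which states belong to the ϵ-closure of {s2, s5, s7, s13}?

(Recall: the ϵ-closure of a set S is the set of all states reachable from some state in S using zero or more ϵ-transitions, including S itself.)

Start with {s2, s5, s7, s13}.
From s2 via ϵ: add s1.
From s13 via ϵ: add s12.
From s1 via ϵ: add s0.
From s0 via ϵ: add s8.
From s8 via ϵ: add s9, s11.
From s9 via ϵ: add s4.
No new states can be added; the closed set is {s0, s1, s2, s4, s5, s7, s8, s9, s11, s12, s13}.

{s0, s1, s2, s4, s5, s7, s8, s9, s11, s12, s13}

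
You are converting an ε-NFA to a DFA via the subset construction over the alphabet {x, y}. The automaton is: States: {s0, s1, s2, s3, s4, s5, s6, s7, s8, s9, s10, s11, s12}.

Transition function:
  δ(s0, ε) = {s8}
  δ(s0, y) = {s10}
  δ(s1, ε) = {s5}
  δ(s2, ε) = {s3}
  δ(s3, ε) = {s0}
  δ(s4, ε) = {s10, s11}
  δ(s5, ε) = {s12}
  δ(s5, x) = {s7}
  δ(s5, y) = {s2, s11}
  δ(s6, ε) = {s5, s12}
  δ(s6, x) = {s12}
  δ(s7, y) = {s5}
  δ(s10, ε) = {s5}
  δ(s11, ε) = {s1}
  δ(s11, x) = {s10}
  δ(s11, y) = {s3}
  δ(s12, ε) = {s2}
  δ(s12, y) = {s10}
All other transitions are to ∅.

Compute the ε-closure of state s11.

Start with {s11}.
From s11 via ε: add s1.
From s1 via ε: add s5.
From s5 via ε: add s12.
From s12 via ε: add s2.
From s2 via ε: add s3.
From s3 via ε: add s0.
From s0 via ε: add s8.
No new states can be added; the closed set is {s0, s1, s2, s3, s5, s8, s11, s12}.

{s0, s1, s2, s3, s5, s8, s11, s12}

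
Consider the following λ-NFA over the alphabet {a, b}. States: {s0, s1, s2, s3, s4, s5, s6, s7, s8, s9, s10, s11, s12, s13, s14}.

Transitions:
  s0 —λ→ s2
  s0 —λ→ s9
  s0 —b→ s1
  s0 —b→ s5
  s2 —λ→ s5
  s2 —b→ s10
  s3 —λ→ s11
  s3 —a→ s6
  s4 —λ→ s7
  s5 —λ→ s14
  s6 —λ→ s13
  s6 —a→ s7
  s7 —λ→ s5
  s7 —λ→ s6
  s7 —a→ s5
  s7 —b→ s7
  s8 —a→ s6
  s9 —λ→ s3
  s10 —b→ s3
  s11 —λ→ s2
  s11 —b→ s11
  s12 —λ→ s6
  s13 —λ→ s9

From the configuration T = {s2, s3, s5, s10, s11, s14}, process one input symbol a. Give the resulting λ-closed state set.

s3 on a → {s6}.
No a-transition from s2, s5, s10, s11, s14.
Union after reading a: {s6}.
Now take the λ-closure:
From s6 via λ: add s13.
From s13 via λ: add s9.
From s9 via λ: add s3.
From s3 via λ: add s11.
From s11 via λ: add s2.
From s2 via λ: add s5.
From s5 via λ: add s14.
No new states can be added; the closed set is {s2, s3, s5, s6, s9, s11, s13, s14}.

{s2, s3, s5, s6, s9, s11, s13, s14}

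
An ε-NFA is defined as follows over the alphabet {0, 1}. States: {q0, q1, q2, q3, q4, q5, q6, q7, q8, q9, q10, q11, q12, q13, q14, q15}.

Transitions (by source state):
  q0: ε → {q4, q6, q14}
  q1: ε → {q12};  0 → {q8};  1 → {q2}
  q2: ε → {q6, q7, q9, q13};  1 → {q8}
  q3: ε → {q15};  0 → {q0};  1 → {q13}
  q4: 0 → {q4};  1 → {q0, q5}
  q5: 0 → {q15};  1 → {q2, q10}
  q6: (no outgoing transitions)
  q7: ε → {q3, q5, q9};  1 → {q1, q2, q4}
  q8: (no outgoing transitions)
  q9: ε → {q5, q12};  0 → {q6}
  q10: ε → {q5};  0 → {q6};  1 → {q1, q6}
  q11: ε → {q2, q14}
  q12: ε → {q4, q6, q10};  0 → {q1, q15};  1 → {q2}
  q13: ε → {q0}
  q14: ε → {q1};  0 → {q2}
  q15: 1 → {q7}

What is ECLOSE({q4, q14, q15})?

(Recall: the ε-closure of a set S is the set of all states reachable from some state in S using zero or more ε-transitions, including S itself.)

{q1, q4, q5, q6, q10, q12, q14, q15}

Start with {q4, q14, q15}.
From q14 via ε: add q1.
From q1 via ε: add q12.
From q12 via ε: add q6, q10.
From q10 via ε: add q5.
No new states can be added; the closed set is {q1, q4, q5, q6, q10, q12, q14, q15}.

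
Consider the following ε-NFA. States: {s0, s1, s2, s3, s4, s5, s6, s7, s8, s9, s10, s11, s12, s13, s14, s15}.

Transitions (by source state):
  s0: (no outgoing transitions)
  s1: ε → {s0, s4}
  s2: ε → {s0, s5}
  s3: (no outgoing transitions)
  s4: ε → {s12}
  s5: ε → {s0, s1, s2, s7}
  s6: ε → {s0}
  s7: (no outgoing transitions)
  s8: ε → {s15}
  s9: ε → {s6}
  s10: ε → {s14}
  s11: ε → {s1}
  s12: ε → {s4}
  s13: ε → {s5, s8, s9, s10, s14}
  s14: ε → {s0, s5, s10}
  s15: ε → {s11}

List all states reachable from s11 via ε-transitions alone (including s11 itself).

Start with {s11}.
From s11 via ε: add s1.
From s1 via ε: add s0, s4.
From s4 via ε: add s12.
No new states can be added; the closed set is {s0, s1, s4, s11, s12}.

{s0, s1, s4, s11, s12}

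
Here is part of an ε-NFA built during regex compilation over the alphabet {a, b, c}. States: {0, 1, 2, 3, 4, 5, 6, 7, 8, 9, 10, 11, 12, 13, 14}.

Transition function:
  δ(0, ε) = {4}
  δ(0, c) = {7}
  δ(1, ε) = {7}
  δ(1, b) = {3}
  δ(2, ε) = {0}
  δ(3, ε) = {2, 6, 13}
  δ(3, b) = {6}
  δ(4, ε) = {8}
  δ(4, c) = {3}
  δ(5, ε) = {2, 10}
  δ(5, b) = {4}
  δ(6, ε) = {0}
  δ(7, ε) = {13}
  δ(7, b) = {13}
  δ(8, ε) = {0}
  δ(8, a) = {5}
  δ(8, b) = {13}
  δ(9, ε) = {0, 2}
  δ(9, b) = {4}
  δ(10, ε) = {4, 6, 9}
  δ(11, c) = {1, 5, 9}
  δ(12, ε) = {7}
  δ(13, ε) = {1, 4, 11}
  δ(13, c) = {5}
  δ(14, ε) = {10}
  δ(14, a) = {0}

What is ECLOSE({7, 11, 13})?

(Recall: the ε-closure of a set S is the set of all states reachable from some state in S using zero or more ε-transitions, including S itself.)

{0, 1, 4, 7, 8, 11, 13}

Start with {7, 11, 13}.
From 13 via ε: add 1, 4.
From 4 via ε: add 8.
From 8 via ε: add 0.
No new states can be added; the closed set is {0, 1, 4, 7, 8, 11, 13}.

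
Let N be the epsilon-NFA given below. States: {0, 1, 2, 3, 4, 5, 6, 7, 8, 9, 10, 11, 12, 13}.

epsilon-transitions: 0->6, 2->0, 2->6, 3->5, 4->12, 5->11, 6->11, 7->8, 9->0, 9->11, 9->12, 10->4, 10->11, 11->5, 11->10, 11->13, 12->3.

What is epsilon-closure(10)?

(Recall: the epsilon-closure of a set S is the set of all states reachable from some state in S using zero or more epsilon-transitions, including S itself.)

Start with {10}.
From 10 via epsilon: add 4, 11.
From 4 via epsilon: add 12.
From 11 via epsilon: add 5, 13.
From 12 via epsilon: add 3.
No new states can be added; the closed set is {3, 4, 5, 10, 11, 12, 13}.

{3, 4, 5, 10, 11, 12, 13}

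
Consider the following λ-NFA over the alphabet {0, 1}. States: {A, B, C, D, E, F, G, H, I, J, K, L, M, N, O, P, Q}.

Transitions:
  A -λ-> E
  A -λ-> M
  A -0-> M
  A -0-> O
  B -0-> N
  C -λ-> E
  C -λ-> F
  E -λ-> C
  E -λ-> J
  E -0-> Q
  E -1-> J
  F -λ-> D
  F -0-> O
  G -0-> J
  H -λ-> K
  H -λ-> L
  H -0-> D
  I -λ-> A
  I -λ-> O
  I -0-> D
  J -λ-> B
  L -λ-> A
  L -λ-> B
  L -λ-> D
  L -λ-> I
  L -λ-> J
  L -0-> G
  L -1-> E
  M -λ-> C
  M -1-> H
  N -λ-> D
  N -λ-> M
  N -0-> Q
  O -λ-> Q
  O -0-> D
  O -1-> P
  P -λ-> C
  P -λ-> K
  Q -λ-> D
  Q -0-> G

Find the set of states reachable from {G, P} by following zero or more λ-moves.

{B, C, D, E, F, G, J, K, P}

Start with {G, P}.
From P via λ: add C, K.
From C via λ: add E, F.
From E via λ: add J.
From F via λ: add D.
From J via λ: add B.
No new states can be added; the closed set is {B, C, D, E, F, G, J, K, P}.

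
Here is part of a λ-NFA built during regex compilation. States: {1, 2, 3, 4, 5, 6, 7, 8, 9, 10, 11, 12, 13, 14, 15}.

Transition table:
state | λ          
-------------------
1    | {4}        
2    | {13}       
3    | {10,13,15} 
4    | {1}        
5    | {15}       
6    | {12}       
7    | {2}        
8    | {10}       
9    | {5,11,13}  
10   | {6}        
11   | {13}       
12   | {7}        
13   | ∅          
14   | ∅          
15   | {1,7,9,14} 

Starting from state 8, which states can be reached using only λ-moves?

Start with {8}.
From 8 via λ: add 10.
From 10 via λ: add 6.
From 6 via λ: add 12.
From 12 via λ: add 7.
From 7 via λ: add 2.
From 2 via λ: add 13.
No new states can be added; the closed set is {2, 6, 7, 8, 10, 12, 13}.

{2, 6, 7, 8, 10, 12, 13}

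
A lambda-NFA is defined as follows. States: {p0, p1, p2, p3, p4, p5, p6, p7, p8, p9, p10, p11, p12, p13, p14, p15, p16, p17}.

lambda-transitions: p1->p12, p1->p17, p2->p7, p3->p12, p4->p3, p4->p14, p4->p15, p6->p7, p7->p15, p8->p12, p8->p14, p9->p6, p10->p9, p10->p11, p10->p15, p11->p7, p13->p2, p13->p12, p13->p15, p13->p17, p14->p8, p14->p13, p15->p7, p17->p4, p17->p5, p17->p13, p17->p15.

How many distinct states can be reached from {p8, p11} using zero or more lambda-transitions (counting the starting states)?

Start with {p8, p11}.
From p8 via lambda: add p12, p14.
From p11 via lambda: add p7.
From p7 via lambda: add p15.
From p14 via lambda: add p13.
From p13 via lambda: add p2, p17.
From p17 via lambda: add p4, p5.
From p4 via lambda: add p3.
lambda-closure = {p2, p3, p4, p5, p7, p8, p11, p12, p13, p14, p15, p17}, which has 12 states.

12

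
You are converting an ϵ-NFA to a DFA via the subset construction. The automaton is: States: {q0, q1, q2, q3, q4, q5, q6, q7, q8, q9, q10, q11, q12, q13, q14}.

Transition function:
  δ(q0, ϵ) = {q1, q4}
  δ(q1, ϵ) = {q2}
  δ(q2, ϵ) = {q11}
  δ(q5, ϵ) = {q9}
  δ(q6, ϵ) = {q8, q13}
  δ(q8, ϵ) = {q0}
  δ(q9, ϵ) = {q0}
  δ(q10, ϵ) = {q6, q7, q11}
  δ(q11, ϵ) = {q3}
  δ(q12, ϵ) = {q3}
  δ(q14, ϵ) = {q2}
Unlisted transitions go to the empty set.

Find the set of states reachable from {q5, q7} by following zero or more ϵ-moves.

{q0, q1, q2, q3, q4, q5, q7, q9, q11}

Start with {q5, q7}.
From q5 via ϵ: add q9.
From q9 via ϵ: add q0.
From q0 via ϵ: add q1, q4.
From q1 via ϵ: add q2.
From q2 via ϵ: add q11.
From q11 via ϵ: add q3.
No new states can be added; the closed set is {q0, q1, q2, q3, q4, q5, q7, q9, q11}.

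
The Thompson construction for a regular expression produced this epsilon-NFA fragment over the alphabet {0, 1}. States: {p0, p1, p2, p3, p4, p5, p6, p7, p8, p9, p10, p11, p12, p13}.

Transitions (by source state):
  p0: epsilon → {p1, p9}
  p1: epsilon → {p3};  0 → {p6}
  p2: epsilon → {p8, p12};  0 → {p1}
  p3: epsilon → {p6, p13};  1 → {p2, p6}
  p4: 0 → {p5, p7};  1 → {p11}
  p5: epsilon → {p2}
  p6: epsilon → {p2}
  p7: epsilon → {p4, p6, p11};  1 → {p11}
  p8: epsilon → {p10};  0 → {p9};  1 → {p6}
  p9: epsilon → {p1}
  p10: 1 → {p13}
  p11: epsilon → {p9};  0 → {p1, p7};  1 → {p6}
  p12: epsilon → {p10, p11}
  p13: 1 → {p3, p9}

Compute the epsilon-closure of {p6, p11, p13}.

{p1, p2, p3, p6, p8, p9, p10, p11, p12, p13}

Start with {p6, p11, p13}.
From p6 via epsilon: add p2.
From p11 via epsilon: add p9.
From p2 via epsilon: add p8, p12.
From p9 via epsilon: add p1.
From p1 via epsilon: add p3.
From p8 via epsilon: add p10.
No new states can be added; the closed set is {p1, p2, p3, p6, p8, p9, p10, p11, p12, p13}.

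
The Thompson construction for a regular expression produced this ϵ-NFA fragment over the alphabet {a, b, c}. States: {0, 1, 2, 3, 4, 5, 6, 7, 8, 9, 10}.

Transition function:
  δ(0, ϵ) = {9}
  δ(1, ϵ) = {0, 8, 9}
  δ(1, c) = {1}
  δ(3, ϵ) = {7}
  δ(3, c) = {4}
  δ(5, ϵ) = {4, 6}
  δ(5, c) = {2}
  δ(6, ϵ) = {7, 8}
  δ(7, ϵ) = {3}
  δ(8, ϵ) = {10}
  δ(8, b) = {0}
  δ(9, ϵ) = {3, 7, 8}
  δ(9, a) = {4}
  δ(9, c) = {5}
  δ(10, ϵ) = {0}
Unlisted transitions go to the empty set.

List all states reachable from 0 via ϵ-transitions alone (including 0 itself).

Start with {0}.
From 0 via ϵ: add 9.
From 9 via ϵ: add 3, 7, 8.
From 8 via ϵ: add 10.
No new states can be added; the closed set is {0, 3, 7, 8, 9, 10}.

{0, 3, 7, 8, 9, 10}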